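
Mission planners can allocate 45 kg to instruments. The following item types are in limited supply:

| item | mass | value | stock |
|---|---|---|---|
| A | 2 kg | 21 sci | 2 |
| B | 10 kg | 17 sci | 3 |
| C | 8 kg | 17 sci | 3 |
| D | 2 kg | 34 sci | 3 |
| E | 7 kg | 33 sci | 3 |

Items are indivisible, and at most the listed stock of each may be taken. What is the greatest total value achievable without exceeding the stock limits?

260 sci

Top feasible selections:
- 2×A + 1×C + 3×D + 3×E: mass 39, value 260
- 2×A + 1×B + 3×D + 3×E: mass 41, value 260
- 1×A + 2×C + 3×D + 3×E: mass 45, value 256
Best: 260 sci.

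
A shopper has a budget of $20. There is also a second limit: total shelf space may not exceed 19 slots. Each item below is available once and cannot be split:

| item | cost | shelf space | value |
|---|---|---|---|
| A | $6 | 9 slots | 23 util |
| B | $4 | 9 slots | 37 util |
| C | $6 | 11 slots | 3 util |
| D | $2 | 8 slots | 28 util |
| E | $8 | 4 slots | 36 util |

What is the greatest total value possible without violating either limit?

Feasible sets respecting both limits:
- B+E: cost 12, shelf space 13, value 73
- B+D: cost 6, shelf space 17, value 65
- D+E: cost 10, shelf space 12, value 64
- A+B: cost 10, shelf space 18, value 60
Best: 73 util.

73 util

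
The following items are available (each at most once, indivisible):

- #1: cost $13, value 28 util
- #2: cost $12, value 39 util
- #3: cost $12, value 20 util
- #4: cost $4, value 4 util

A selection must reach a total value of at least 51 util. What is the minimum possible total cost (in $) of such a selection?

24

Subsets with value ≥ 51, sorted by total cost:
- #2+#3: cost 24, value 59
- #1+#2: cost 25, value 67
Minimum cost: 24 $.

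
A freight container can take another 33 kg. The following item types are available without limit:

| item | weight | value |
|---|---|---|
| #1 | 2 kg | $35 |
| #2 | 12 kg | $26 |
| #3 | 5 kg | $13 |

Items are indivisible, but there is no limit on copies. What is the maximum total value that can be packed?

$560

Best value-per-unit is #1 at 35/2, and filling with it alone uses weight 16×2=32. No mix of the others beats 16×35 = 560.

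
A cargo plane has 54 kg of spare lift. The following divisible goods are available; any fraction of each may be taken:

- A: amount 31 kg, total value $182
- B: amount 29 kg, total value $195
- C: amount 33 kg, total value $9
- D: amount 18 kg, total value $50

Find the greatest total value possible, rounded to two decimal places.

341.77

Take in order of value per unit:
- B (195/29 per unit): all 29 → value 195, running total 195.00
- A (182/31 per unit): 25 of 31 → value 25×182/31 = 146.7742, running total 341.77
Total 341.77.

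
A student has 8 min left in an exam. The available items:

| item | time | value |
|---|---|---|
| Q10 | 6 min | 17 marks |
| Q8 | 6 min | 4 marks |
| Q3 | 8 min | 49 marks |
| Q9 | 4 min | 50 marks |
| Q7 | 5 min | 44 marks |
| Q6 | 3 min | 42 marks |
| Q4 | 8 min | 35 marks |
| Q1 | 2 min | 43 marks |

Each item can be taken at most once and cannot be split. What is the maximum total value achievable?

93 marks

Check high-value combinations within 8 min:
- Q9+Q1: time 4+2=6, value 50+43=93
- Q9+Q6: time 4+3=7, value 50+42=92
- Q7+Q1: time 5+2=7, value 44+43=87
Best: 93 marks.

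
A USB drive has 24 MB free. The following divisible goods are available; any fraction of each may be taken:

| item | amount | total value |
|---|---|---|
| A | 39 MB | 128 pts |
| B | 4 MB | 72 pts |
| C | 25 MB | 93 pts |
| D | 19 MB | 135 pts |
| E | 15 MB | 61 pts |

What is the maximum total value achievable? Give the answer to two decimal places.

Take in order of value per unit:
- B (72/4 per unit): all 4 → value 72, running total 72.00
- D (135/19 per unit): all 19 → value 135, running total 207.00
- E (61/15 per unit): 1 of 15 → value 1×61/15 = 4.0667, running total 211.07
Total 211.07.

211.07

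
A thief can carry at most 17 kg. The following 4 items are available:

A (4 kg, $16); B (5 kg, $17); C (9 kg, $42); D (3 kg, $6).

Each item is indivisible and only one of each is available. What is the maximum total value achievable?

$65

Check high-value combinations within 17 kg:
- B+C+D: weight 5+9+3=17, value 17+42+6=65
- A+C+D: weight 4+9+3=16, value 16+42+6=64
- B+C: weight 5+9=14, value 17+42=59
- A+C: weight 4+9=13, value 16+42=58
- C+D: weight 9+3=12, value 42+6=48
Best: $65.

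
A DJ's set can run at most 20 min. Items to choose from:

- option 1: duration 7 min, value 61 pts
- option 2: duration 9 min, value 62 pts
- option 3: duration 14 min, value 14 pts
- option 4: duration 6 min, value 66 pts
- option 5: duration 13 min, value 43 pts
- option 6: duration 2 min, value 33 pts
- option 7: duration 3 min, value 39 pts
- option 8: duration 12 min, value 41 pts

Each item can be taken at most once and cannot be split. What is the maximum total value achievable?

200 pts

This is a 0/1 knapsack; check combinations near the capacity.
- option 2+option 4+option 6+option 7: duration 9+6+2+3=20, value 62+66+33+39=200
- option 1+option 4+option 6+option 7: duration 7+6+2+3=18, value 61+66+33+39=199
- option 2+option 4+option 7: duration 9+6+3=18, value 62+66+39=167
Best: 200 pts.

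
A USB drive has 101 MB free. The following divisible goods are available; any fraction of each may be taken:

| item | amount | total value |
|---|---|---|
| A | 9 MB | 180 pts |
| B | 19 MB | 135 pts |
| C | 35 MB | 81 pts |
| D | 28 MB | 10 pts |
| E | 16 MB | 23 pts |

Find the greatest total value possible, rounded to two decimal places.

Take in order of value per unit:
- A (180/9 per unit): all 9 → value 180, running total 180.00
- B (135/19 per unit): all 19 → value 135, running total 315.00
- C (81/35 per unit): all 35 → value 81, running total 396.00
- E (23/16 per unit): all 16 → value 23, running total 419.00
- D (10/28 per unit): 22 of 28 → value 22×10/28 = 7.8571, running total 426.86
Total 426.86.

426.86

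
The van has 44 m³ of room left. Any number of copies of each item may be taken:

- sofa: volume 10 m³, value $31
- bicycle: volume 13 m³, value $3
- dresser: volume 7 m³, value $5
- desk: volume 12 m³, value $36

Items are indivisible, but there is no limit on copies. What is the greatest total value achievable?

$134

Best value-per-unit is sofa at 31/10; filling with it alone gives 4×31 = 124.
Optimal mix: 2×sofa + 2×desk → volume 44, value 134.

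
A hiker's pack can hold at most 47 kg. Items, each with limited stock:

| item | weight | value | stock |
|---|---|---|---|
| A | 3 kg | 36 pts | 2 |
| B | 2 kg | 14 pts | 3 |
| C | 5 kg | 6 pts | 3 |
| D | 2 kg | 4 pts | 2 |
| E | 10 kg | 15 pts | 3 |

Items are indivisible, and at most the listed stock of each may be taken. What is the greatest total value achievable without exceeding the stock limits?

167 pts

Top feasible selections:
- 2×A + 3×B + 2×D + 3×E: weight 46, value 167
- 2×A + 3×B + 1×C + 3×E: weight 47, value 165
- 2×A + 3×B + 2×C + 2×D + 2×E: weight 46, value 164
- 2×A + 3×B + 1×D + 3×E: weight 44, value 163
Best: 167 pts.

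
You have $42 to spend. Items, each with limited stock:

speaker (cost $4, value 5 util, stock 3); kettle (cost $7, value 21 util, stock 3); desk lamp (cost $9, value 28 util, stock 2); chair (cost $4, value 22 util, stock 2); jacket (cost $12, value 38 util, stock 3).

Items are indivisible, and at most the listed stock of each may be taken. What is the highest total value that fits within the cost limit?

148 util

Best selections within cost 42 and stock limits:
- 1×desk lamp + 2×chair + 2×jacket: cost 41, value 148
- 3×kettle + 2×chair + 1×jacket: cost 41, value 145
- 1×speaker + 2×desk lamp + 2×chair + 1×jacket: cost 42, value 143
- 2×kettle + 2×desk lamp + 2×chair: cost 40, value 142
Best: 148 util.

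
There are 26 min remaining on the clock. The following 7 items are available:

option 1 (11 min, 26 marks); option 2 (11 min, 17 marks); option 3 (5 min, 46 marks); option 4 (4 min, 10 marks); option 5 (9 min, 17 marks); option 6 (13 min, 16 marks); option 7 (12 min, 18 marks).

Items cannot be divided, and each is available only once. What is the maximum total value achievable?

Check high-value combinations within 26 min:
- option 1+option 3+option 5: time 11+5+9=25, value 26+46+17=89
- option 1+option 3+option 4: time 11+5+4=20, value 26+46+10=82
- option 3+option 5+option 7: time 5+9+12=26, value 46+17+18=81
Best: 89 marks.

89 marks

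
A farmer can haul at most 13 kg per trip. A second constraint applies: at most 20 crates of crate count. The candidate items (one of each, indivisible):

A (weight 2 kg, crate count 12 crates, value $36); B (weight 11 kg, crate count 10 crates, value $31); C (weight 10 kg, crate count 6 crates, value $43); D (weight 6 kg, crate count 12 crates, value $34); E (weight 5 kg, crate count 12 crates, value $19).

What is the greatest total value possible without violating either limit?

$79

Feasible sets respecting both limits:
- A+C: weight 12, crate count 18, value 79
- C: weight 10, crate count 6, value 43
- A: weight 2, crate count 12, value 36
- D: weight 6, crate count 12, value 34
Best: $79.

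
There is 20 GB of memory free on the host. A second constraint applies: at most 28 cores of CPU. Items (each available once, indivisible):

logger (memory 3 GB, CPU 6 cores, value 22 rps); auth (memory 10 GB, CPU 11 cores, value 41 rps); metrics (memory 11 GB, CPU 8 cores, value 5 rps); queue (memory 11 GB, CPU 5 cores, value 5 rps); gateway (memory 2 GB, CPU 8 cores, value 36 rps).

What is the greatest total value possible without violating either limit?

99 rps

Feasible sets respecting both limits:
- logger+auth+gateway: memory 15, CPU 25, value 99
- auth+gateway: memory 12, CPU 19, value 77
- logger+auth: memory 13, CPU 17, value 63
Best: 99 rps.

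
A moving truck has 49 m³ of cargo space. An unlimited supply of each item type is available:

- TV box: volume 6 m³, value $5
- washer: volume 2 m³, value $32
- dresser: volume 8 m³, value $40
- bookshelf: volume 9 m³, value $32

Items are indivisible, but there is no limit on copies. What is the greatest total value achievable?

$768

Best value-per-unit is washer at 32/2, and filling with it alone uses volume 24×2=48. No mix of the others beats 24×32 = 768.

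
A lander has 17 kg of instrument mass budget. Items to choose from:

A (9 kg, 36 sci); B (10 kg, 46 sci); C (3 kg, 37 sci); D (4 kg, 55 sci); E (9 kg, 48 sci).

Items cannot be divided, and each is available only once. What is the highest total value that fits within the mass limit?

140 sci

Check high-value combinations within 17 kg:
- C+D+E: mass 3+4+9=16, value 37+55+48=140
- B+C+D: mass 10+3+4=17, value 46+37+55=138
- A+C+D: mass 9+3+4=16, value 36+37+55=128
Best: 140 sci.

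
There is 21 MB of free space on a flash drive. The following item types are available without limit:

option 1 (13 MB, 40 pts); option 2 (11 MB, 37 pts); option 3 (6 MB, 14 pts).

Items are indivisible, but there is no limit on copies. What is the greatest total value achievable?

54 pts

Best value-per-unit is option 2 at 37/11; filling with it alone gives 1×37 = 37.
Optimal mix: 1×option 1 + 1×option 3 → size 19, value 54.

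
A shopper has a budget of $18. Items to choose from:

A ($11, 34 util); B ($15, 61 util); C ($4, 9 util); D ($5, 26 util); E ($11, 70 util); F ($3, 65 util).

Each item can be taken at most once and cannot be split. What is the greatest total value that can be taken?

This is a 0/1 knapsack; check combinations near the capacity.
- C+E+F: cost 4+11+3=18, value 9+70+65=144
- E+F: cost 11+3=14, value 70+65=135
- B+F: cost 15+3=18, value 61+65=126
- A+C+F: cost 11+4+3=18, value 34+9+65=108
Best: 144 util.

144 util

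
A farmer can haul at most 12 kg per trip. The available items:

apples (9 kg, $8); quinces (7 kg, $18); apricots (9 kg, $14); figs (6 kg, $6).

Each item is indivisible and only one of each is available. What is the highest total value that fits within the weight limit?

$18

This is a 0/1 knapsack; check combinations near the capacity.
- quinces: weight 7, value 18
- apricots: weight 9, value 14
- apples: weight 9, value 8
- figs: weight 6, value 6
Best: $18.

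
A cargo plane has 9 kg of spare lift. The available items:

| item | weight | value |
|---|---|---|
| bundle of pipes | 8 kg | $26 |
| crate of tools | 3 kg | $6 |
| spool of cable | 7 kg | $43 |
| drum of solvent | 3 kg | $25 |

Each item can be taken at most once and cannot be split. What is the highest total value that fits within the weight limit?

$43

Check high-value combinations within 9 kg:
- spool of cable: weight 7, value 43
- crate of tools+drum of solvent: weight 3+3=6, value 6+25=31
- bundle of pipes: weight 8, value 26
Best: $43.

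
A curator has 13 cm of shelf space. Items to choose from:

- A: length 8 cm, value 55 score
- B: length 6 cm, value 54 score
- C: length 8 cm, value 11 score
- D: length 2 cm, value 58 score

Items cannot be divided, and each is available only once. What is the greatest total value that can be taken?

Check high-value combinations within 13 cm:
- A+D: length 8+2=10, value 55+58=113
- B+D: length 6+2=8, value 54+58=112
- C+D: length 8+2=10, value 11+58=69
- D: length 2, value 58
Best: 113 score.

113 score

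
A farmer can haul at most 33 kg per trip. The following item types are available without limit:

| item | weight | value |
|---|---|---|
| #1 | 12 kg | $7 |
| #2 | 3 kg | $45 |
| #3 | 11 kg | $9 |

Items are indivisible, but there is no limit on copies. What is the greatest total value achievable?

Best value-per-unit is #2 at 45/3, and filling with it alone uses weight 11×3=33. No mix of the others beats 11×45 = 495.

$495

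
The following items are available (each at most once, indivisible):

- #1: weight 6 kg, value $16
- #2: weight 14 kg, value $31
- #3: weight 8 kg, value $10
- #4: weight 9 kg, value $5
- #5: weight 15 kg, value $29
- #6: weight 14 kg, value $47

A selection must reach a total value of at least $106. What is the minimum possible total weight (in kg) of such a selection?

Subsets with value ≥ 106, sorted by total weight:
- #2+#5+#6: weight 43, value 107
- #1+#2+#5+#6: weight 49, value 123
Minimum weight: 43 kg.

43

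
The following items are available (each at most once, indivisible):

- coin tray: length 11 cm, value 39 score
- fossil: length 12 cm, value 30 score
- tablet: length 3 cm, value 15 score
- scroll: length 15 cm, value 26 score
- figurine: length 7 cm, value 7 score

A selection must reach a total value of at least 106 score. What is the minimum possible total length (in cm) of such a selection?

41

Subsets with value ≥ 106, sorted by total length:
- coin tray+fossil+tablet+scroll: length 41, value 110
- coin tray+fossil+tablet+scroll+figurine: length 48, value 117
Minimum length: 41 cm.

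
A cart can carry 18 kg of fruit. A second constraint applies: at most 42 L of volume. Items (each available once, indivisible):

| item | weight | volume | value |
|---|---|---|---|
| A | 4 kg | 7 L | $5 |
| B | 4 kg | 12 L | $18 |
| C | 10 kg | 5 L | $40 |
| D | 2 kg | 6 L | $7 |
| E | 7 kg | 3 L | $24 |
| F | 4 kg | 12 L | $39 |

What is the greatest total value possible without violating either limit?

$97

Feasible sets respecting both limits:
- B+C+F: weight 18, volume 29, value 97
- B+D+E+F: weight 17, volume 33, value 88
- C+D+F: weight 16, volume 23, value 86
- A+C+F: weight 18, volume 24, value 84
Best: $97.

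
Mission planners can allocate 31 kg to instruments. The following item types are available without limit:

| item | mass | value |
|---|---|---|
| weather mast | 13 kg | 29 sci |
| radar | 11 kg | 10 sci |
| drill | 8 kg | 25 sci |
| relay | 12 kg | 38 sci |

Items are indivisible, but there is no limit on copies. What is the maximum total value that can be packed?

88 sci

Best value-per-unit is relay at 38/12; filling with it alone gives 2×38 = 76.
Optimal mix: 2×drill + 1×relay → mass 28, value 88.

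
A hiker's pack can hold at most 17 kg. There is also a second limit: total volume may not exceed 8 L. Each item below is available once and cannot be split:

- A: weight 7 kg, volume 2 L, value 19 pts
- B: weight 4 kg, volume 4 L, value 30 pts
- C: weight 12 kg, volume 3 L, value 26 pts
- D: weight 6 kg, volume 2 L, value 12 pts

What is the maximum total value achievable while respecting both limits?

Feasible sets respecting both limits:
- A+B+D: weight 17, volume 8, value 61
- B+C: weight 16, volume 7, value 56
- A+B: weight 11, volume 6, value 49
- B+D: weight 10, volume 6, value 42
Best: 61 pts.

61 pts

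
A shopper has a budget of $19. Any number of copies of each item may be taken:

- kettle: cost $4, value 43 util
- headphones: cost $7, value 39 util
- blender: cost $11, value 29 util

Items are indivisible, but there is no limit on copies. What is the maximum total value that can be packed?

172 util

Best value-per-unit is kettle at 43/4, and filling with it alone uses cost 4×4=16. No mix of the others beats 4×43 = 172.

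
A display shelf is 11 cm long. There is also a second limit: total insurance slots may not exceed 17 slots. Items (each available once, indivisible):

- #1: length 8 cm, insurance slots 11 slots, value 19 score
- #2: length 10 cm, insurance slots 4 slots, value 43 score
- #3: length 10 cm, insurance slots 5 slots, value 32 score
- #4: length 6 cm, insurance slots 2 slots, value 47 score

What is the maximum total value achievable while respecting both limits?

Feasible sets respecting both limits:
- #4: length 6, insurance slots 2, value 47
- #2: length 10, insurance slots 4, value 43
- #3: length 10, insurance slots 5, value 32
- #1: length 8, insurance slots 11, value 19
Best: 47 score.

47 score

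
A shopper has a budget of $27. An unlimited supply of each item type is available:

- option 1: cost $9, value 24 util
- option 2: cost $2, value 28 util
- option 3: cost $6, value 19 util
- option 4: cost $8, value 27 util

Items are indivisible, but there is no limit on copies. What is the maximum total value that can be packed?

364 util

Best value-per-unit is option 2 at 28/2, and filling with it alone uses cost 13×2=26. No mix of the others beats 13×28 = 364.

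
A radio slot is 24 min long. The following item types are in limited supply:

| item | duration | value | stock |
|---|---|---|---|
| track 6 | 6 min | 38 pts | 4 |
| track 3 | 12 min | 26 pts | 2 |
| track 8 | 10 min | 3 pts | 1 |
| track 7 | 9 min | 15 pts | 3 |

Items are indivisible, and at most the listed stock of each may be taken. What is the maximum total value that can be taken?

152 pts

Top feasible selections:
- 4×track 6: duration 24, value 152
- 3×track 6: duration 18, value 114
- 2×track 6 + 1×track 3: duration 24, value 102
Best: 152 pts.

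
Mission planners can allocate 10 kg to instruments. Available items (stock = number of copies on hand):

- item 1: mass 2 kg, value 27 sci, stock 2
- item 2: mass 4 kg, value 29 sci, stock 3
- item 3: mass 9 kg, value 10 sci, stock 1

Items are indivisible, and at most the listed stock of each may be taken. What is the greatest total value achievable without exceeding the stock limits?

85 sci

Top feasible selections:
- 1×item 1 + 2×item 2: mass 10, value 85
- 2×item 1 + 1×item 2: mass 8, value 83
Best: 85 sci.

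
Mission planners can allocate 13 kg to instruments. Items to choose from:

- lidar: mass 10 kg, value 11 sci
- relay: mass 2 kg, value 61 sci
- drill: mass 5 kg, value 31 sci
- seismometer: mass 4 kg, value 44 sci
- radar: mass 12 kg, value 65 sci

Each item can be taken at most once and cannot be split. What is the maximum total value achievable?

Check high-value combinations within 13 kg:
- relay+drill+seismometer: mass 2+5+4=11, value 61+31+44=136
- relay+seismometer: mass 2+4=6, value 61+44=105
- relay+drill: mass 2+5=7, value 61+31=92
- drill+seismometer: mass 5+4=9, value 31+44=75
- lidar+relay: mass 10+2=12, value 11+61=72
Best: 136 sci.

136 sci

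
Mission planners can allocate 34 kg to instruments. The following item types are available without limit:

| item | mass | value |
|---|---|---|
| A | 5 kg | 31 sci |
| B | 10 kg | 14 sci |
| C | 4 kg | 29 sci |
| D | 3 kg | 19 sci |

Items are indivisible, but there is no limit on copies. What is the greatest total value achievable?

241 sci

Best value-per-unit is C at 29/4; filling with it alone gives 8×29 = 232.
Optimal mix: 7×C + 2×D → mass 34, value 241.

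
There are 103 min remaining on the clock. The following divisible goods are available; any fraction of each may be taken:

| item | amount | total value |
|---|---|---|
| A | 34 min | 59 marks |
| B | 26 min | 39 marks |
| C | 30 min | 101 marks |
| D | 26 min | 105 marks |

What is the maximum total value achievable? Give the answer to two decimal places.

Take in order of value per unit:
- D (105/26 per unit): all 26 → value 105, running total 105.00
- C (101/30 per unit): all 30 → value 101, running total 206.00
- A (59/34 per unit): all 34 → value 59, running total 265.00
- B (39/26 per unit): 13 of 26 → value 13×39/26 = 19.5000, running total 284.50
Total 284.50.

284.50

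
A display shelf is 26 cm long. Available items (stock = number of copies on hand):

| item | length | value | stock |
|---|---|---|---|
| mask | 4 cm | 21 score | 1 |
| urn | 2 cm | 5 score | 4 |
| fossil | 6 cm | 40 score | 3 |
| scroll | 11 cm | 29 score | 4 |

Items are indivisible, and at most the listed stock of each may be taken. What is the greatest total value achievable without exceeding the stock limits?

Top feasible selections:
- 1×mask + 2×urn + 3×fossil: length 26, value 151
- 1×mask + 1×urn + 3×fossil: length 24, value 146
- 1×mask + 3×fossil: length 22, value 141
- 4×urn + 3×fossil: length 26, value 140
Best: 151 score.

151 score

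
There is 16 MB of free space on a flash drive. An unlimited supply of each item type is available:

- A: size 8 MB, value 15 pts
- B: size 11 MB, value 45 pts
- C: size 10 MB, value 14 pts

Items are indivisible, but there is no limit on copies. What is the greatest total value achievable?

Best value-per-unit is B at 45/11, and filling with it alone uses size 1×11=11. No mix of the others beats 1×45 = 45.

45 pts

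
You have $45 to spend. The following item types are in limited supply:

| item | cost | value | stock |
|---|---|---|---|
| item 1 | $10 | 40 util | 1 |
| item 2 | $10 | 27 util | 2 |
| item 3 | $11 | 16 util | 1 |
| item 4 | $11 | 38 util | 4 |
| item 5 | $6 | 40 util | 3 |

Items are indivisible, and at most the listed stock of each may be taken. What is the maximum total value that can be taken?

198 util

Best selections within cost 45 and stock limits:
- 1×item 1 + 1×item 4 + 3×item 5: cost 39, value 198
- 2×item 4 + 3×item 5: cost 40, value 196
- 1×item 1 + 2×item 4 + 2×item 5: cost 44, value 196
- 3×item 4 + 2×item 5: cost 45, value 194
Best: 198 util.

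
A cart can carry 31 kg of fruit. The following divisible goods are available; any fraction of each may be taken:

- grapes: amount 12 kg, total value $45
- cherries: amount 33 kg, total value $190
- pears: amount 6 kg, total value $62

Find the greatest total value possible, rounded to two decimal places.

205.94

Take in order of value per unit:
- pears (62/6 per unit): all 6 → value 62, running total 62.00
- cherries (190/33 per unit): 25 of 33 → value 25×190/33 = 143.9394, running total 205.94
Total 205.94.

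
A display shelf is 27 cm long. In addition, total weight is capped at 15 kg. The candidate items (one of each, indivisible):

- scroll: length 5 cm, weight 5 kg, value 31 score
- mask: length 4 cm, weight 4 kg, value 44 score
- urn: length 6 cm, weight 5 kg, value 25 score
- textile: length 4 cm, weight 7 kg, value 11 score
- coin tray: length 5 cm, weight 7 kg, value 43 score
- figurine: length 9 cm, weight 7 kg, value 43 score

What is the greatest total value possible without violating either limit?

Feasible sets respecting both limits:
- scroll+mask+urn: length 15, weight 14, value 100
- mask+coin tray: length 9, weight 11, value 87
- mask+figurine: length 13, weight 11, value 87
Best: 100 score.

100 score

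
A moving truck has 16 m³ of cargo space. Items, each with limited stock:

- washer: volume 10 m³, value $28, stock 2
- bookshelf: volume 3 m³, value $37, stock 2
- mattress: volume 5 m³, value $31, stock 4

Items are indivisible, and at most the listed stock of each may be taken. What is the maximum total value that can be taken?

Best selections within volume 16 and stock limits:
- 2×bookshelf + 2×mattress: volume 16, value 136
- 2×bookshelf + 1×mattress: volume 11, value 105
Best: $136.

$136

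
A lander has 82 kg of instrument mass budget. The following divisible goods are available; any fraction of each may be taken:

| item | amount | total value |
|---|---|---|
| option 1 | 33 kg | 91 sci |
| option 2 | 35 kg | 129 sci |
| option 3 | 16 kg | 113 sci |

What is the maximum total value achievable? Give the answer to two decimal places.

327.48

Take in order of value per unit:
- option 3 (113/16 per unit): all 16 → value 113, running total 113.00
- option 2 (129/35 per unit): all 35 → value 129, running total 242.00
- option 1 (91/33 per unit): 31 of 33 → value 31×91/33 = 85.4848, running total 327.48
Total 327.48.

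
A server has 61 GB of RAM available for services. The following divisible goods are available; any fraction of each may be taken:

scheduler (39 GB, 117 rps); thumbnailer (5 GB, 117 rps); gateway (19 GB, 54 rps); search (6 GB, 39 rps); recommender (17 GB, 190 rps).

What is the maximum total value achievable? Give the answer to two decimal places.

445.00

Take in order of value per unit:
- thumbnailer (117/5 per unit): all 5 → value 117, running total 117.00
- recommender (190/17 per unit): all 17 → value 190, running total 307.00
- search (39/6 per unit): all 6 → value 39, running total 346.00
- scheduler (117/39 per unit): 33 of 39 → value 33×117/39 = 99.0000, running total 445.00
Total 445.00.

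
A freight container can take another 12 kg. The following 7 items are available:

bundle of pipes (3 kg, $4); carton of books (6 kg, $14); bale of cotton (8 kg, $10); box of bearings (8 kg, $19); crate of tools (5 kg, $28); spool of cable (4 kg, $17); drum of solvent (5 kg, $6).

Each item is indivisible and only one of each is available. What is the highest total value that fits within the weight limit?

$49

Check high-value combinations within 12 kg:
- bundle of pipes+crate of tools+spool of cable: weight 3+5+4=12, value 4+28+17=49
- crate of tools+spool of cable: weight 5+4=9, value 28+17=45
- carton of books+crate of tools: weight 6+5=11, value 14+28=42
- box of bearings+spool of cable: weight 8+4=12, value 19+17=36
Best: $49.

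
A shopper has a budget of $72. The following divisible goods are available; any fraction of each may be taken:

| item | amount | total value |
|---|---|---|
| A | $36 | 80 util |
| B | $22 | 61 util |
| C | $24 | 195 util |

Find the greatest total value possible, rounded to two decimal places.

Take in order of value per unit:
- C (195/24 per unit): all 24 → value 195, running total 195.00
- B (61/22 per unit): all 22 → value 61, running total 256.00
- A (80/36 per unit): 26 of 36 → value 26×80/36 = 57.7778, running total 313.78
Total 313.78.

313.78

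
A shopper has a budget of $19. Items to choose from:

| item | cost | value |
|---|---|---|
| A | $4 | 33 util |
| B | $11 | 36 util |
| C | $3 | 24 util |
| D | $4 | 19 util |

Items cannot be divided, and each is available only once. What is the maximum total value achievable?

93 util

This is a 0/1 knapsack; check combinations near the capacity.
- A+B+C: cost 4+11+3=18, value 33+36+24=93
- A+B+D: cost 4+11+4=19, value 33+36+19=88
- B+C+D: cost 11+3+4=18, value 36+24+19=79
- A+C+D: cost 4+3+4=11, value 33+24+19=76
- A+B: cost 4+11=15, value 33+36=69
Best: 93 util.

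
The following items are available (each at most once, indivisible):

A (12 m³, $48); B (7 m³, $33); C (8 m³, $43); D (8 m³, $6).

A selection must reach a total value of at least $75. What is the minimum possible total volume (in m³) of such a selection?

Subsets with value ≥ 75, sorted by total volume:
- B+C: volume 15, value 76
- A+B: volume 19, value 81
Minimum volume: 15 m³.

15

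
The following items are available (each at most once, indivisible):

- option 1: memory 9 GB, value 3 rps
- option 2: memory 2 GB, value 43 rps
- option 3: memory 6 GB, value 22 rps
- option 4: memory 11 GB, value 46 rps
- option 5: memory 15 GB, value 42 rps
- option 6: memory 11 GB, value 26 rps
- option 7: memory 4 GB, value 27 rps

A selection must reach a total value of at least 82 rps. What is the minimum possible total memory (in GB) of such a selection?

Subsets with value ≥ 82, sorted by total memory:
- option 2+option 3+option 7: memory 12, value 92
- option 2+option 4: memory 13, value 89
- option 2+option 4+option 7: memory 17, value 116
- option 2+option 6+option 7: memory 17, value 96
Minimum memory: 12 GB.

12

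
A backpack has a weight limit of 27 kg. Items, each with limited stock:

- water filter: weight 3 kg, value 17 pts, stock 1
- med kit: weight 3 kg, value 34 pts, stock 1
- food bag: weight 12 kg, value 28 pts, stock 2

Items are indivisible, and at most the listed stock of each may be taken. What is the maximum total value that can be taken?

90 pts

Best selections within weight 27 and stock limits:
- 1×med kit + 2×food bag: weight 27, value 90
- 1×water filter + 1×med kit + 1×food bag: weight 18, value 79
- 1×water filter + 2×food bag: weight 27, value 73
Best: 90 pts.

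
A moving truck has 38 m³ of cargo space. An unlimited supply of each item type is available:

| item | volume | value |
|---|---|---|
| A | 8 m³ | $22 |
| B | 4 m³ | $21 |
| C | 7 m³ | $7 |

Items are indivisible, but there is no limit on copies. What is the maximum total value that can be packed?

Best value-per-unit is B at 21/4, and filling with it alone uses volume 9×4=36. No mix of the others beats 9×21 = 189.

$189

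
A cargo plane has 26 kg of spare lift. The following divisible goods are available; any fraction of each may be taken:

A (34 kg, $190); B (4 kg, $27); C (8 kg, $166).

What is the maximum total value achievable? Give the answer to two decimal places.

271.24

Take in order of value per unit:
- C (166/8 per unit): all 8 → value 166, running total 166.00
- B (27/4 per unit): all 4 → value 27, running total 193.00
- A (190/34 per unit): 14 of 34 → value 14×190/34 = 78.2353, running total 271.24
Total 271.24.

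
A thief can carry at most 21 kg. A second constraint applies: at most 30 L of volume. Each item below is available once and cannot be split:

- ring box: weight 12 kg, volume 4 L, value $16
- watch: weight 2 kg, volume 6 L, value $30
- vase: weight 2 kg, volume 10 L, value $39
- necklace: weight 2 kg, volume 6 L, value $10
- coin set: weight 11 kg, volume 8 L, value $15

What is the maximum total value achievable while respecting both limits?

Feasible sets respecting both limits:
- ring box+watch+vase+necklace: weight 18, volume 26, value 95
- watch+vase+necklace+coin set: weight 17, volume 30, value 94
- ring box+watch+vase: weight 16, volume 20, value 85
- watch+vase+coin set: weight 15, volume 24, value 84
Best: $95.

$95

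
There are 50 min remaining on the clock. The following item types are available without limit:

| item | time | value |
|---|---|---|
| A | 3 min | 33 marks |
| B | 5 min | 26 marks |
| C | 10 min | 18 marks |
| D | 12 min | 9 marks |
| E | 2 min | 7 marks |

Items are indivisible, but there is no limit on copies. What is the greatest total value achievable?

Best value-per-unit is A at 33/3; filling with it alone gives 16×33 = 528.
Optimal mix: 16×A + 1×E → time 50, value 535.

535 marks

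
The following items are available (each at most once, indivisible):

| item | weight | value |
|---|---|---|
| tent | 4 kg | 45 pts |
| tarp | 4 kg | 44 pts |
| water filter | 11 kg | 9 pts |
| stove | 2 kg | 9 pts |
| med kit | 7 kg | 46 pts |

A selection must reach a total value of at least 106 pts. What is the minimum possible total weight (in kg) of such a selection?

Subsets with value ≥ 106, sorted by total weight:
- tent+tarp+med kit: weight 15, value 135
- tent+tarp+stove+med kit: weight 17, value 144
- tent+tarp+water filter+stove: weight 21, value 107
Minimum weight: 15 kg.

15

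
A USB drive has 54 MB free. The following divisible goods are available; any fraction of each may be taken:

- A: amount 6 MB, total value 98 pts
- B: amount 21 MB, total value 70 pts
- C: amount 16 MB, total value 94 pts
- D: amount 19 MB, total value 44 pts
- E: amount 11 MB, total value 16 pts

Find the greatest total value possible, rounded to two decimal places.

Take in order of value per unit:
- A (98/6 per unit): all 6 → value 98, running total 98.00
- C (94/16 per unit): all 16 → value 94, running total 192.00
- B (70/21 per unit): all 21 → value 70, running total 262.00
- D (44/19 per unit): 11 of 19 → value 11×44/19 = 25.4737, running total 287.47
Total 287.47.

287.47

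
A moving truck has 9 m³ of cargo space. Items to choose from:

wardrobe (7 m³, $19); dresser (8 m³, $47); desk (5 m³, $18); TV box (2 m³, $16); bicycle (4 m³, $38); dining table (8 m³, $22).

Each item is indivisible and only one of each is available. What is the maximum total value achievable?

$56

This is a 0/1 knapsack; check combinations near the capacity.
- desk+bicycle: volume 5+4=9, value 18+38=56
- TV box+bicycle: volume 2+4=6, value 16+38=54
- dresser: volume 8, value 47
- bicycle: volume 4, value 38
- wardrobe+TV box: volume 7+2=9, value 19+16=35
Best: $56.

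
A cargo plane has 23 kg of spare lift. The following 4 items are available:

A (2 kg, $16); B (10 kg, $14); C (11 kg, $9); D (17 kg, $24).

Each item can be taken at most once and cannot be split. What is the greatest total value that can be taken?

$40

Check high-value combinations within 23 kg:
- A+D: weight 2+17=19, value 16+24=40
- A+B+C: weight 2+10+11=23, value 16+14+9=39
- A+B: weight 2+10=12, value 16+14=30
- A+C: weight 2+11=13, value 16+9=25
- D: weight 17, value 24
Best: $40.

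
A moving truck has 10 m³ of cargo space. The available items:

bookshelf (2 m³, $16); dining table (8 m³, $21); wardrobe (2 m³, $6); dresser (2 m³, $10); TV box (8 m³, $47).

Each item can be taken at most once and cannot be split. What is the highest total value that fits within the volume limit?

$63

This is a 0/1 knapsack; check combinations near the capacity.
- bookshelf+TV box: volume 2+8=10, value 16+47=63
- dresser+TV box: volume 2+8=10, value 10+47=57
- wardrobe+TV box: volume 2+8=10, value 6+47=53
Best: $63.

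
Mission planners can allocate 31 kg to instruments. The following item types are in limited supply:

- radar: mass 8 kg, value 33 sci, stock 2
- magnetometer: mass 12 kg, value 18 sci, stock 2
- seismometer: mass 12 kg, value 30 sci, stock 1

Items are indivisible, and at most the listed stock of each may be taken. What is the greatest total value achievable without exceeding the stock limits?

96 sci

Best selections within mass 31 and stock limits:
- 2×radar + 1×seismometer: mass 28, value 96
- 2×radar + 1×magnetometer: mass 28, value 84
- 2×radar: mass 16, value 66
- 1×radar + 1×seismometer: mass 20, value 63
Best: 96 sci.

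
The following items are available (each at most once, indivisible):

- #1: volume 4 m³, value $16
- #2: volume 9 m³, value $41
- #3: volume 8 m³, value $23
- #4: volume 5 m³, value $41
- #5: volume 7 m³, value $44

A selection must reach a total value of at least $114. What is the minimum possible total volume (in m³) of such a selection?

Subsets with value ≥ 114, sorted by total volume:
- #2+#4+#5: volume 21, value 126
- #1+#3+#4+#5: volume 24, value 124
Minimum volume: 21 m³.

21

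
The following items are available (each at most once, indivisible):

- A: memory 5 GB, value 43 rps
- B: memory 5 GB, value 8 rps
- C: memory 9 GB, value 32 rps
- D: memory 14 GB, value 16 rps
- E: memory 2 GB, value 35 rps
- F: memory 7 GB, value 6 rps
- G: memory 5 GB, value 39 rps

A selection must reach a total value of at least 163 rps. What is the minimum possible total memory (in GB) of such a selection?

33

Subsets with value ≥ 163, sorted by total memory:
- A+B+C+E+F+G: memory 33, value 163
- A+C+D+E+G: memory 35, value 165
- A+B+C+D+E+G: memory 40, value 173
Minimum memory: 33 GB.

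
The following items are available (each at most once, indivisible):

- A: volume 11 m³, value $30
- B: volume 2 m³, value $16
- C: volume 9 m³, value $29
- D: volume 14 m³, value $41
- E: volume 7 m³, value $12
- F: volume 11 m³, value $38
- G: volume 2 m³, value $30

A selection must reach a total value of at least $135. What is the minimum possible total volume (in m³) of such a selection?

35

Subsets with value ≥ 135, sorted by total volume:
- A+B+C+F+G: volume 35, value 143
- C+D+F+G: volume 36, value 138
- B+D+E+F+G: volume 36, value 137
- B+C+D+F+G: volume 38, value 154
Minimum volume: 35 m³.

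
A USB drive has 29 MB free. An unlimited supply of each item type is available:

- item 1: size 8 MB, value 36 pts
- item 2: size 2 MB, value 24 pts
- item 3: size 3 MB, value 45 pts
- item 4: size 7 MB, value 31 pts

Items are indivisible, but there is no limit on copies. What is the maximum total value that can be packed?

Best value-per-unit is item 3 at 45/3; filling with it alone gives 9×45 = 405.
Optimal mix: 1×item 2 + 9×item 3 → size 29, value 429.

429 pts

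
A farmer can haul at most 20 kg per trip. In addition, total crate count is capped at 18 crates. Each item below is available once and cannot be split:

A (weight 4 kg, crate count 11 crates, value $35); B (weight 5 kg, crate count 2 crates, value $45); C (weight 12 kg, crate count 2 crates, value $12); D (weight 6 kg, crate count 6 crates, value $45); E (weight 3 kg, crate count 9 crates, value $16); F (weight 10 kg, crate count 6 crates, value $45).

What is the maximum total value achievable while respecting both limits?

$106

Feasible sets respecting both limits:
- B+D+E: weight 14, crate count 17, value 106
- B+E+F: weight 18, crate count 17, value 106
- B+D: weight 11, crate count 8, value 90
- B+F: weight 15, crate count 8, value 90
Best: $106.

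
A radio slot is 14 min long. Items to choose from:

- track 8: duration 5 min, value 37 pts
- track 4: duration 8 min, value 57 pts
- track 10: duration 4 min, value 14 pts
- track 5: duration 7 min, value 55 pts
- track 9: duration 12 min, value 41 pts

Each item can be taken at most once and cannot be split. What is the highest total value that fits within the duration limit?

94 pts

This is a 0/1 knapsack; check combinations near the capacity.
- track 8+track 4: duration 5+8=13, value 37+57=94
- track 8+track 5: duration 5+7=12, value 37+55=92
- track 4+track 10: duration 8+4=12, value 57+14=71
- track 10+track 5: duration 4+7=11, value 14+55=69
- track 4: duration 8, value 57
Best: 94 pts.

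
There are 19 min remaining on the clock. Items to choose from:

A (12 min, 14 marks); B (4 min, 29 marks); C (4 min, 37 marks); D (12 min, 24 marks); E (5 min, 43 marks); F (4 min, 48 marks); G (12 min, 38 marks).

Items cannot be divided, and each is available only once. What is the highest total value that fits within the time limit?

157 marks

This is a 0/1 knapsack; check combinations near the capacity.
- B+C+E+F: time 4+4+5+4=17, value 29+37+43+48=157
- C+E+F: time 4+5+4=13, value 37+43+48=128
- B+E+F: time 4+5+4=13, value 29+43+48=120
- B+C+F: time 4+4+4=12, value 29+37+48=114
- B+C+E: time 4+4+5=13, value 29+37+43=109
Best: 157 marks.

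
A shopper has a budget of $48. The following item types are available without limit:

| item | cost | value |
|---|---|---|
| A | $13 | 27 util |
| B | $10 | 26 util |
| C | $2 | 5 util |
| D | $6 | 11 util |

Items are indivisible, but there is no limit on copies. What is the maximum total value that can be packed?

Best value-per-unit is B at 26/10; filling with it alone gives 4×26 = 104.
Optimal mix: 4×B + 4×C → cost 48, value 124.

124 util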